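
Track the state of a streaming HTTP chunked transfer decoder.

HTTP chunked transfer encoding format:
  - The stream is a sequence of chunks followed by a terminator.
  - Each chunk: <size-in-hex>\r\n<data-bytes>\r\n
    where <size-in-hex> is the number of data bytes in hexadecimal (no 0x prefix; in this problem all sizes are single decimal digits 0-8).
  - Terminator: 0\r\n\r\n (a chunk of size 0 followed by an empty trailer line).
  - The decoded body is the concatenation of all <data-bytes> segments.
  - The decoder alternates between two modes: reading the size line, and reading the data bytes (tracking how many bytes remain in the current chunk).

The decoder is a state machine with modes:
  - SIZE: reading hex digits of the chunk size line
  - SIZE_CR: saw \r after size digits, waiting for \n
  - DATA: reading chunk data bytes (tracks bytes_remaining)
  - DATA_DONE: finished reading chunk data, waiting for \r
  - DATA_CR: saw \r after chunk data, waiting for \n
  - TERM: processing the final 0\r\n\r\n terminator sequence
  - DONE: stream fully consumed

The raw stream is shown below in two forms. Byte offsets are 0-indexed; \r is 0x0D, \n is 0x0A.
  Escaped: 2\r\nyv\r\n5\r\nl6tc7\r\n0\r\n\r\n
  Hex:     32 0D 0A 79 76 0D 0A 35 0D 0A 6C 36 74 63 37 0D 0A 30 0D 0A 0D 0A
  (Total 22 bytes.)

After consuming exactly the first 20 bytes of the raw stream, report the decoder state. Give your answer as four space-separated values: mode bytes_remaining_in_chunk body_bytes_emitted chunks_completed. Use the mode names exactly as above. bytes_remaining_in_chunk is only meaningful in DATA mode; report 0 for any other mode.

Answer: TERM 0 7 2

Derivation:
Byte 0 = '2': mode=SIZE remaining=0 emitted=0 chunks_done=0
Byte 1 = 0x0D: mode=SIZE_CR remaining=0 emitted=0 chunks_done=0
Byte 2 = 0x0A: mode=DATA remaining=2 emitted=0 chunks_done=0
Byte 3 = 'y': mode=DATA remaining=1 emitted=1 chunks_done=0
Byte 4 = 'v': mode=DATA_DONE remaining=0 emitted=2 chunks_done=0
Byte 5 = 0x0D: mode=DATA_CR remaining=0 emitted=2 chunks_done=0
Byte 6 = 0x0A: mode=SIZE remaining=0 emitted=2 chunks_done=1
Byte 7 = '5': mode=SIZE remaining=0 emitted=2 chunks_done=1
Byte 8 = 0x0D: mode=SIZE_CR remaining=0 emitted=2 chunks_done=1
Byte 9 = 0x0A: mode=DATA remaining=5 emitted=2 chunks_done=1
Byte 10 = 'l': mode=DATA remaining=4 emitted=3 chunks_done=1
Byte 11 = '6': mode=DATA remaining=3 emitted=4 chunks_done=1
Byte 12 = 't': mode=DATA remaining=2 emitted=5 chunks_done=1
Byte 13 = 'c': mode=DATA remaining=1 emitted=6 chunks_done=1
Byte 14 = '7': mode=DATA_DONE remaining=0 emitted=7 chunks_done=1
Byte 15 = 0x0D: mode=DATA_CR remaining=0 emitted=7 chunks_done=1
Byte 16 = 0x0A: mode=SIZE remaining=0 emitted=7 chunks_done=2
Byte 17 = '0': mode=SIZE remaining=0 emitted=7 chunks_done=2
Byte 18 = 0x0D: mode=SIZE_CR remaining=0 emitted=7 chunks_done=2
Byte 19 = 0x0A: mode=TERM remaining=0 emitted=7 chunks_done=2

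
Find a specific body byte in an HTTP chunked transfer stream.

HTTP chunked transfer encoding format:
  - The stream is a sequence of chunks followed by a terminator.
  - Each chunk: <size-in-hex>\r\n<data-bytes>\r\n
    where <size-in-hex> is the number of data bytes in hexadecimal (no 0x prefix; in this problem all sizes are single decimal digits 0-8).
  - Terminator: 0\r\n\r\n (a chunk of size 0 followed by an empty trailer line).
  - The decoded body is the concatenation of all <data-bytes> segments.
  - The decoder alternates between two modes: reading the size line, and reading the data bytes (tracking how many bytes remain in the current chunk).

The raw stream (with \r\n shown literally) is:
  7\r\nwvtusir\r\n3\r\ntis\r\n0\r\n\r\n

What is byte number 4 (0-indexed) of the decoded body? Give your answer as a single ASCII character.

Answer: s

Derivation:
Chunk 1: stream[0..1]='7' size=0x7=7, data at stream[3..10]='wvtusir' -> body[0..7], body so far='wvtusir'
Chunk 2: stream[12..13]='3' size=0x3=3, data at stream[15..18]='tis' -> body[7..10], body so far='wvtusirtis'
Chunk 3: stream[20..21]='0' size=0 (terminator). Final body='wvtusirtis' (10 bytes)
Body byte 4 = 's'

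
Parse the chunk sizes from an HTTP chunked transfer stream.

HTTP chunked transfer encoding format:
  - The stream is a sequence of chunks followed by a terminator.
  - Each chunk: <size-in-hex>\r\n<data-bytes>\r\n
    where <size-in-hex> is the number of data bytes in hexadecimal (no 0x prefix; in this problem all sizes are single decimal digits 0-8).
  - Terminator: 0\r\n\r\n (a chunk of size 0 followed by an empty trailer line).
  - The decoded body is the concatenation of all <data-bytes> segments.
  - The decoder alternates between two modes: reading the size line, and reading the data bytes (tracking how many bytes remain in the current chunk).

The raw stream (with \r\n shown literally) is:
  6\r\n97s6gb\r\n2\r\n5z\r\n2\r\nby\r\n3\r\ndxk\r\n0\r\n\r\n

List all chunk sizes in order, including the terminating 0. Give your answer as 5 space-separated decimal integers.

Answer: 6 2 2 3 0

Derivation:
Chunk 1: stream[0..1]='6' size=0x6=6, data at stream[3..9]='97s6gb' -> body[0..6], body so far='97s6gb'
Chunk 2: stream[11..12]='2' size=0x2=2, data at stream[14..16]='5z' -> body[6..8], body so far='97s6gb5z'
Chunk 3: stream[18..19]='2' size=0x2=2, data at stream[21..23]='by' -> body[8..10], body so far='97s6gb5zby'
Chunk 4: stream[25..26]='3' size=0x3=3, data at stream[28..31]='dxk' -> body[10..13], body so far='97s6gb5zbydxk'
Chunk 5: stream[33..34]='0' size=0 (terminator). Final body='97s6gb5zbydxk' (13 bytes)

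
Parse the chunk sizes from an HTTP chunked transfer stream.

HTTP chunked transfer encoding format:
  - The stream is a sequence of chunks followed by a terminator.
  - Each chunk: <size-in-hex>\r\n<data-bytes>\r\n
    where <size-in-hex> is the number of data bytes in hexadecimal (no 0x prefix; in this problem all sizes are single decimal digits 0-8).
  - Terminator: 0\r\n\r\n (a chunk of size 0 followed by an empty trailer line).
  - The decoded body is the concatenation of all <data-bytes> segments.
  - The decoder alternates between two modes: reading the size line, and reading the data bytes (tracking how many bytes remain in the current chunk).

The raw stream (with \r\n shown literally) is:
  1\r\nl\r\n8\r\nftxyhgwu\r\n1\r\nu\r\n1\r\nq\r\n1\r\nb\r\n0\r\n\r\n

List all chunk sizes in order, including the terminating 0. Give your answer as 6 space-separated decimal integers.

Answer: 1 8 1 1 1 0

Derivation:
Chunk 1: stream[0..1]='1' size=0x1=1, data at stream[3..4]='l' -> body[0..1], body so far='l'
Chunk 2: stream[6..7]='8' size=0x8=8, data at stream[9..17]='ftxyhgwu' -> body[1..9], body so far='lftxyhgwu'
Chunk 3: stream[19..20]='1' size=0x1=1, data at stream[22..23]='u' -> body[9..10], body so far='lftxyhgwuu'
Chunk 4: stream[25..26]='1' size=0x1=1, data at stream[28..29]='q' -> body[10..11], body so far='lftxyhgwuuq'
Chunk 5: stream[31..32]='1' size=0x1=1, data at stream[34..35]='b' -> body[11..12], body so far='lftxyhgwuuqb'
Chunk 6: stream[37..38]='0' size=0 (terminator). Final body='lftxyhgwuuqb' (12 bytes)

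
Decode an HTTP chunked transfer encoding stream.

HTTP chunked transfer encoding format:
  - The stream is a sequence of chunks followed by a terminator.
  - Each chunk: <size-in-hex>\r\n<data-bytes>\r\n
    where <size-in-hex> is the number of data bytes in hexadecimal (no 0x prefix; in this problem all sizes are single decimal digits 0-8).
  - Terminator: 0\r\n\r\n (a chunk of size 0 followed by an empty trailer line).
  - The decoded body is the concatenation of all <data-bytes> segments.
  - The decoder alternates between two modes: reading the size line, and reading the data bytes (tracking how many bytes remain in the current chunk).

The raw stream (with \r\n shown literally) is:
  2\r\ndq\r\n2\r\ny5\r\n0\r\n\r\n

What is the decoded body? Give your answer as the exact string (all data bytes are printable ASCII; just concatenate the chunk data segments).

Answer: dqy5

Derivation:
Chunk 1: stream[0..1]='2' size=0x2=2, data at stream[3..5]='dq' -> body[0..2], body so far='dq'
Chunk 2: stream[7..8]='2' size=0x2=2, data at stream[10..12]='y5' -> body[2..4], body so far='dqy5'
Chunk 3: stream[14..15]='0' size=0 (terminator). Final body='dqy5' (4 bytes)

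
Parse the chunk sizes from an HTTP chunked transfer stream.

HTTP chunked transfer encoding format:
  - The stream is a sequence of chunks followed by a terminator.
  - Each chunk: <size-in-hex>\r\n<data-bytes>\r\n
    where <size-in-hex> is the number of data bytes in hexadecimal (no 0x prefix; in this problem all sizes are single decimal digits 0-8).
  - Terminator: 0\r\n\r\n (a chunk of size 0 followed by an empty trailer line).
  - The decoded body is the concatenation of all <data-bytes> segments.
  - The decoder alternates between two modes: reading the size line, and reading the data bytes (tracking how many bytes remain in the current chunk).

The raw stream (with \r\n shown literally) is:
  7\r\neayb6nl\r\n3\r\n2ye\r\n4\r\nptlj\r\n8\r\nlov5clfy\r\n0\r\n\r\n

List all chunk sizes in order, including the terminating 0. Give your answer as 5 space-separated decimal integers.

Chunk 1: stream[0..1]='7' size=0x7=7, data at stream[3..10]='eayb6nl' -> body[0..7], body so far='eayb6nl'
Chunk 2: stream[12..13]='3' size=0x3=3, data at stream[15..18]='2ye' -> body[7..10], body so far='eayb6nl2ye'
Chunk 3: stream[20..21]='4' size=0x4=4, data at stream[23..27]='ptlj' -> body[10..14], body so far='eayb6nl2yeptlj'
Chunk 4: stream[29..30]='8' size=0x8=8, data at stream[32..40]='lov5clfy' -> body[14..22], body so far='eayb6nl2yeptljlov5clfy'
Chunk 5: stream[42..43]='0' size=0 (terminator). Final body='eayb6nl2yeptljlov5clfy' (22 bytes)

Answer: 7 3 4 8 0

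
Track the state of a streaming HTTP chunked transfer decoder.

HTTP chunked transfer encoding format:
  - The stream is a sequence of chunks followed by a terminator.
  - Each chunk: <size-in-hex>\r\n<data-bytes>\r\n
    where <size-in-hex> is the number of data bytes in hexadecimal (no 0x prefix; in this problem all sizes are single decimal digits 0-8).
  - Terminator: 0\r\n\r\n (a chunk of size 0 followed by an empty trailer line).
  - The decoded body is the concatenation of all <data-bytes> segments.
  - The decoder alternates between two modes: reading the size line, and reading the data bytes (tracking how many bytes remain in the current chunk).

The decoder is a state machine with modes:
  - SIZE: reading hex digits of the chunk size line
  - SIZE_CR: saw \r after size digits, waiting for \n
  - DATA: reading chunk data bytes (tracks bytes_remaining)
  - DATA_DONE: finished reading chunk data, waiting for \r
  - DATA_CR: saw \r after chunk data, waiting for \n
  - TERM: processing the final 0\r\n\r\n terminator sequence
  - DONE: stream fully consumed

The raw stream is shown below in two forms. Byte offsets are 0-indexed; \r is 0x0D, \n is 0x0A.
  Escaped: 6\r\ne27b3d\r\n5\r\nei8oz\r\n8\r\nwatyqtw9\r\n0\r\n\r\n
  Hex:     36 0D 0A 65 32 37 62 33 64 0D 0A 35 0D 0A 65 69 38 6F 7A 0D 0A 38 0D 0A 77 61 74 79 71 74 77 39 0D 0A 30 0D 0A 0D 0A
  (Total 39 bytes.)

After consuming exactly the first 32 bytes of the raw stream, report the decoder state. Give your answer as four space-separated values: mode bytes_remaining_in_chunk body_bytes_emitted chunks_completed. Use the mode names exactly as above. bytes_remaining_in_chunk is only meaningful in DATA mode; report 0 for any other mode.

Answer: DATA_DONE 0 19 2

Derivation:
Byte 0 = '6': mode=SIZE remaining=0 emitted=0 chunks_done=0
Byte 1 = 0x0D: mode=SIZE_CR remaining=0 emitted=0 chunks_done=0
Byte 2 = 0x0A: mode=DATA remaining=6 emitted=0 chunks_done=0
Byte 3 = 'e': mode=DATA remaining=5 emitted=1 chunks_done=0
Byte 4 = '2': mode=DATA remaining=4 emitted=2 chunks_done=0
Byte 5 = '7': mode=DATA remaining=3 emitted=3 chunks_done=0
Byte 6 = 'b': mode=DATA remaining=2 emitted=4 chunks_done=0
Byte 7 = '3': mode=DATA remaining=1 emitted=5 chunks_done=0
Byte 8 = 'd': mode=DATA_DONE remaining=0 emitted=6 chunks_done=0
Byte 9 = 0x0D: mode=DATA_CR remaining=0 emitted=6 chunks_done=0
Byte 10 = 0x0A: mode=SIZE remaining=0 emitted=6 chunks_done=1
Byte 11 = '5': mode=SIZE remaining=0 emitted=6 chunks_done=1
Byte 12 = 0x0D: mode=SIZE_CR remaining=0 emitted=6 chunks_done=1
Byte 13 = 0x0A: mode=DATA remaining=5 emitted=6 chunks_done=1
Byte 14 = 'e': mode=DATA remaining=4 emitted=7 chunks_done=1
Byte 15 = 'i': mode=DATA remaining=3 emitted=8 chunks_done=1
Byte 16 = '8': mode=DATA remaining=2 emitted=9 chunks_done=1
Byte 17 = 'o': mode=DATA remaining=1 emitted=10 chunks_done=1
Byte 18 = 'z': mode=DATA_DONE remaining=0 emitted=11 chunks_done=1
Byte 19 = 0x0D: mode=DATA_CR remaining=0 emitted=11 chunks_done=1
Byte 20 = 0x0A: mode=SIZE remaining=0 emitted=11 chunks_done=2
Byte 21 = '8': mode=SIZE remaining=0 emitted=11 chunks_done=2
Byte 22 = 0x0D: mode=SIZE_CR remaining=0 emitted=11 chunks_done=2
Byte 23 = 0x0A: mode=DATA remaining=8 emitted=11 chunks_done=2
Byte 24 = 'w': mode=DATA remaining=7 emitted=12 chunks_done=2
Byte 25 = 'a': mode=DATA remaining=6 emitted=13 chunks_done=2
Byte 26 = 't': mode=DATA remaining=5 emitted=14 chunks_done=2
Byte 27 = 'y': mode=DATA remaining=4 emitted=15 chunks_done=2
Byte 28 = 'q': mode=DATA remaining=3 emitted=16 chunks_done=2
Byte 29 = 't': mode=DATA remaining=2 emitted=17 chunks_done=2
Byte 30 = 'w': mode=DATA remaining=1 emitted=18 chunks_done=2
Byte 31 = '9': mode=DATA_DONE remaining=0 emitted=19 chunks_done=2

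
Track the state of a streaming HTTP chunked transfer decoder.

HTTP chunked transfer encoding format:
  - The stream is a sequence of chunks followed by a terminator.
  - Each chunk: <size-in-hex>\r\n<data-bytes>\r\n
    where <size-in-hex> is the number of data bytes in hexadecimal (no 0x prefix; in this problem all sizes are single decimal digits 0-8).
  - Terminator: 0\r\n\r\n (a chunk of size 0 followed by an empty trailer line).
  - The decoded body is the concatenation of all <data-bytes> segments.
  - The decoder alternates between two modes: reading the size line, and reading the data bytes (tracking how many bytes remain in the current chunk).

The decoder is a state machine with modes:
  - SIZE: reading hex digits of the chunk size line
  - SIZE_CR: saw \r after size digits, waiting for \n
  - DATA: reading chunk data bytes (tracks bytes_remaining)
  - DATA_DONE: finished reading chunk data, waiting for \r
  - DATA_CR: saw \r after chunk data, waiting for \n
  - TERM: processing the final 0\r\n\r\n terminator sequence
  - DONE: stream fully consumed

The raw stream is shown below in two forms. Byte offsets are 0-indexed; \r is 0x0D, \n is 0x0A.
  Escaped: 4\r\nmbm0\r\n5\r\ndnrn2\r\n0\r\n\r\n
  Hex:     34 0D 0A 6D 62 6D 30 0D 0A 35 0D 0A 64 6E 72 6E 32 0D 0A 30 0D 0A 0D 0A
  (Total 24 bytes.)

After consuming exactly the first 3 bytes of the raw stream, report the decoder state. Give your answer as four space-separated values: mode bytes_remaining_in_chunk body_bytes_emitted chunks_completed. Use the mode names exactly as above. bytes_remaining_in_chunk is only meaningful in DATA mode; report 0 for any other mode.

Byte 0 = '4': mode=SIZE remaining=0 emitted=0 chunks_done=0
Byte 1 = 0x0D: mode=SIZE_CR remaining=0 emitted=0 chunks_done=0
Byte 2 = 0x0A: mode=DATA remaining=4 emitted=0 chunks_done=0

Answer: DATA 4 0 0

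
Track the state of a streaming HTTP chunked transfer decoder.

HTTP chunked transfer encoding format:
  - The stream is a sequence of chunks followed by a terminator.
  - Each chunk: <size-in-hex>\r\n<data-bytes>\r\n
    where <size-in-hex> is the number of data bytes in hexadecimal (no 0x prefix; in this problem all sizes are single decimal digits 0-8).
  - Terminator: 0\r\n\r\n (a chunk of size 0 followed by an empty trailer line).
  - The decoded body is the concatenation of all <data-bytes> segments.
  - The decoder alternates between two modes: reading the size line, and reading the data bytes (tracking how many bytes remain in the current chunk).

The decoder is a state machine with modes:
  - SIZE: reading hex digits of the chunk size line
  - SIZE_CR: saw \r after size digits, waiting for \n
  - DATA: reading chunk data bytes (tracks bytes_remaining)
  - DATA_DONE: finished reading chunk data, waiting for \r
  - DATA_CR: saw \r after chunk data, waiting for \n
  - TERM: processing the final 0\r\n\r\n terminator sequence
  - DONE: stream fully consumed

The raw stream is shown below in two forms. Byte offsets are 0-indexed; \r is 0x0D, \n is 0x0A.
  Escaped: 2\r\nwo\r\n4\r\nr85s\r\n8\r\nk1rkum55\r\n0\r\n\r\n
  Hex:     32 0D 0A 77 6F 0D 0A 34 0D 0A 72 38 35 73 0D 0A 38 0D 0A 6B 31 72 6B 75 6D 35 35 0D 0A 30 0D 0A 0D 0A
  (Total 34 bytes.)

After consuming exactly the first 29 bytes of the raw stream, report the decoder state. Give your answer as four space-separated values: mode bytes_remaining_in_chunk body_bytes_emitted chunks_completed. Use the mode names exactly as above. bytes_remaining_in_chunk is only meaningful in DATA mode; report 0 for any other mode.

Answer: SIZE 0 14 3

Derivation:
Byte 0 = '2': mode=SIZE remaining=0 emitted=0 chunks_done=0
Byte 1 = 0x0D: mode=SIZE_CR remaining=0 emitted=0 chunks_done=0
Byte 2 = 0x0A: mode=DATA remaining=2 emitted=0 chunks_done=0
Byte 3 = 'w': mode=DATA remaining=1 emitted=1 chunks_done=0
Byte 4 = 'o': mode=DATA_DONE remaining=0 emitted=2 chunks_done=0
Byte 5 = 0x0D: mode=DATA_CR remaining=0 emitted=2 chunks_done=0
Byte 6 = 0x0A: mode=SIZE remaining=0 emitted=2 chunks_done=1
Byte 7 = '4': mode=SIZE remaining=0 emitted=2 chunks_done=1
Byte 8 = 0x0D: mode=SIZE_CR remaining=0 emitted=2 chunks_done=1
Byte 9 = 0x0A: mode=DATA remaining=4 emitted=2 chunks_done=1
Byte 10 = 'r': mode=DATA remaining=3 emitted=3 chunks_done=1
Byte 11 = '8': mode=DATA remaining=2 emitted=4 chunks_done=1
Byte 12 = '5': mode=DATA remaining=1 emitted=5 chunks_done=1
Byte 13 = 's': mode=DATA_DONE remaining=0 emitted=6 chunks_done=1
Byte 14 = 0x0D: mode=DATA_CR remaining=0 emitted=6 chunks_done=1
Byte 15 = 0x0A: mode=SIZE remaining=0 emitted=6 chunks_done=2
Byte 16 = '8': mode=SIZE remaining=0 emitted=6 chunks_done=2
Byte 17 = 0x0D: mode=SIZE_CR remaining=0 emitted=6 chunks_done=2
Byte 18 = 0x0A: mode=DATA remaining=8 emitted=6 chunks_done=2
Byte 19 = 'k': mode=DATA remaining=7 emitted=7 chunks_done=2
Byte 20 = '1': mode=DATA remaining=6 emitted=8 chunks_done=2
Byte 21 = 'r': mode=DATA remaining=5 emitted=9 chunks_done=2
Byte 22 = 'k': mode=DATA remaining=4 emitted=10 chunks_done=2
Byte 23 = 'u': mode=DATA remaining=3 emitted=11 chunks_done=2
Byte 24 = 'm': mode=DATA remaining=2 emitted=12 chunks_done=2
Byte 25 = '5': mode=DATA remaining=1 emitted=13 chunks_done=2
Byte 26 = '5': mode=DATA_DONE remaining=0 emitted=14 chunks_done=2
Byte 27 = 0x0D: mode=DATA_CR remaining=0 emitted=14 chunks_done=2
Byte 28 = 0x0A: mode=SIZE remaining=0 emitted=14 chunks_done=3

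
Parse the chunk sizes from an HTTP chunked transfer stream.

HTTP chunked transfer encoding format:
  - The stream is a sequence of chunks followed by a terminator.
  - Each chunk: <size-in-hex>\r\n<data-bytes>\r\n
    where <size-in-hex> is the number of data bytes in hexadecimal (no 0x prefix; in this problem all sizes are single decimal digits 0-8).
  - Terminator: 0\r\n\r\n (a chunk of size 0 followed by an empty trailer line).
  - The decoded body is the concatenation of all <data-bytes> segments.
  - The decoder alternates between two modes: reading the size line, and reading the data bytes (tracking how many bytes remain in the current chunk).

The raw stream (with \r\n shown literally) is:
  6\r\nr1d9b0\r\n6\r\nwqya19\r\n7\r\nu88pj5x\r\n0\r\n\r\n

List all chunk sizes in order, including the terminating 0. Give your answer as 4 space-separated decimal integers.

Answer: 6 6 7 0

Derivation:
Chunk 1: stream[0..1]='6' size=0x6=6, data at stream[3..9]='r1d9b0' -> body[0..6], body so far='r1d9b0'
Chunk 2: stream[11..12]='6' size=0x6=6, data at stream[14..20]='wqya19' -> body[6..12], body so far='r1d9b0wqya19'
Chunk 3: stream[22..23]='7' size=0x7=7, data at stream[25..32]='u88pj5x' -> body[12..19], body so far='r1d9b0wqya19u88pj5x'
Chunk 4: stream[34..35]='0' size=0 (terminator). Final body='r1d9b0wqya19u88pj5x' (19 bytes)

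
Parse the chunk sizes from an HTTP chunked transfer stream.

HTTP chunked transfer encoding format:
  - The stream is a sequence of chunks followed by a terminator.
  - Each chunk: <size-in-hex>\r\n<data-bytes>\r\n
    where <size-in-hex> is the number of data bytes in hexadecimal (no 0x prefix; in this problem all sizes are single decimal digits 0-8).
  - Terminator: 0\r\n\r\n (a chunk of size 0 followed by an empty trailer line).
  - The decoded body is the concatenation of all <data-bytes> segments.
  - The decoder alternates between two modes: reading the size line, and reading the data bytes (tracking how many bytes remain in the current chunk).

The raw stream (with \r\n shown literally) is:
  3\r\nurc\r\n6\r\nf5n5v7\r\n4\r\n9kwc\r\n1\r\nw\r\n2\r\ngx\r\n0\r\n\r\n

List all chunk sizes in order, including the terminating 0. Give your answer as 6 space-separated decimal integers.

Chunk 1: stream[0..1]='3' size=0x3=3, data at stream[3..6]='urc' -> body[0..3], body so far='urc'
Chunk 2: stream[8..9]='6' size=0x6=6, data at stream[11..17]='f5n5v7' -> body[3..9], body so far='urcf5n5v7'
Chunk 3: stream[19..20]='4' size=0x4=4, data at stream[22..26]='9kwc' -> body[9..13], body so far='urcf5n5v79kwc'
Chunk 4: stream[28..29]='1' size=0x1=1, data at stream[31..32]='w' -> body[13..14], body so far='urcf5n5v79kwcw'
Chunk 5: stream[34..35]='2' size=0x2=2, data at stream[37..39]='gx' -> body[14..16], body so far='urcf5n5v79kwcwgx'
Chunk 6: stream[41..42]='0' size=0 (terminator). Final body='urcf5n5v79kwcwgx' (16 bytes)

Answer: 3 6 4 1 2 0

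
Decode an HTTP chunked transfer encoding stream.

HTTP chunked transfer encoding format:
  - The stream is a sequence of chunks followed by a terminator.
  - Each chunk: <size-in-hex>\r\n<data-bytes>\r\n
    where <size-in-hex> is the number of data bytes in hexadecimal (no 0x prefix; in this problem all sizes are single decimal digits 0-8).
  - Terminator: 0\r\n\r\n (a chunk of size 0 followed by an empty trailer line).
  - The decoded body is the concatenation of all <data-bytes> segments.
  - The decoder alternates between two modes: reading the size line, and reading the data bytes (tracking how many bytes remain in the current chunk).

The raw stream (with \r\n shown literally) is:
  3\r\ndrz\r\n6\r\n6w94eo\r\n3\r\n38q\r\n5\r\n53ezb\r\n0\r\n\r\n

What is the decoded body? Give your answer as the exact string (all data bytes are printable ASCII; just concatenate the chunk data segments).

Chunk 1: stream[0..1]='3' size=0x3=3, data at stream[3..6]='drz' -> body[0..3], body so far='drz'
Chunk 2: stream[8..9]='6' size=0x6=6, data at stream[11..17]='6w94eo' -> body[3..9], body so far='drz6w94eo'
Chunk 3: stream[19..20]='3' size=0x3=3, data at stream[22..25]='38q' -> body[9..12], body so far='drz6w94eo38q'
Chunk 4: stream[27..28]='5' size=0x5=5, data at stream[30..35]='53ezb' -> body[12..17], body so far='drz6w94eo38q53ezb'
Chunk 5: stream[37..38]='0' size=0 (terminator). Final body='drz6w94eo38q53ezb' (17 bytes)

Answer: drz6w94eo38q53ezb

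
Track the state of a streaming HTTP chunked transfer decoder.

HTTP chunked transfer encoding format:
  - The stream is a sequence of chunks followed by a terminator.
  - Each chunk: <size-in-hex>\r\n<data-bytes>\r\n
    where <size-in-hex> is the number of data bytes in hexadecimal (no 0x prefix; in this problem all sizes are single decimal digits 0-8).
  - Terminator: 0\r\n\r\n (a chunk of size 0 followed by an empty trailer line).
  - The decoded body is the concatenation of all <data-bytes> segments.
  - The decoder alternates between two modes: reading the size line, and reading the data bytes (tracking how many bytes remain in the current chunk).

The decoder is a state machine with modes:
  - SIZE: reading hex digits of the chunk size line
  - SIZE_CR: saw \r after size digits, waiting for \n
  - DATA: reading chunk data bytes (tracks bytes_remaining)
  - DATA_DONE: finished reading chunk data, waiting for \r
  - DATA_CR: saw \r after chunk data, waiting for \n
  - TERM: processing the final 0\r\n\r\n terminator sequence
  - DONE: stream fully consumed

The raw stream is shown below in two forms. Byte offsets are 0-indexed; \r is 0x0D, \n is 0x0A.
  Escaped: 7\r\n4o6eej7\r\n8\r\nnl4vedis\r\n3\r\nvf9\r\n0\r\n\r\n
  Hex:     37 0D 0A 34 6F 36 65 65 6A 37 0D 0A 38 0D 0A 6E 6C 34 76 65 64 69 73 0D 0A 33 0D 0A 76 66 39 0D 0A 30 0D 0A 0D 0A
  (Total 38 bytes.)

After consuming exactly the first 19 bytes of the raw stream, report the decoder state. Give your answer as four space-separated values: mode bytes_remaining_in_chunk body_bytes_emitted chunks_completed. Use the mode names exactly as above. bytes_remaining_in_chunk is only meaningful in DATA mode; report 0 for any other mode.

Answer: DATA 4 11 1

Derivation:
Byte 0 = '7': mode=SIZE remaining=0 emitted=0 chunks_done=0
Byte 1 = 0x0D: mode=SIZE_CR remaining=0 emitted=0 chunks_done=0
Byte 2 = 0x0A: mode=DATA remaining=7 emitted=0 chunks_done=0
Byte 3 = '4': mode=DATA remaining=6 emitted=1 chunks_done=0
Byte 4 = 'o': mode=DATA remaining=5 emitted=2 chunks_done=0
Byte 5 = '6': mode=DATA remaining=4 emitted=3 chunks_done=0
Byte 6 = 'e': mode=DATA remaining=3 emitted=4 chunks_done=0
Byte 7 = 'e': mode=DATA remaining=2 emitted=5 chunks_done=0
Byte 8 = 'j': mode=DATA remaining=1 emitted=6 chunks_done=0
Byte 9 = '7': mode=DATA_DONE remaining=0 emitted=7 chunks_done=0
Byte 10 = 0x0D: mode=DATA_CR remaining=0 emitted=7 chunks_done=0
Byte 11 = 0x0A: mode=SIZE remaining=0 emitted=7 chunks_done=1
Byte 12 = '8': mode=SIZE remaining=0 emitted=7 chunks_done=1
Byte 13 = 0x0D: mode=SIZE_CR remaining=0 emitted=7 chunks_done=1
Byte 14 = 0x0A: mode=DATA remaining=8 emitted=7 chunks_done=1
Byte 15 = 'n': mode=DATA remaining=7 emitted=8 chunks_done=1
Byte 16 = 'l': mode=DATA remaining=6 emitted=9 chunks_done=1
Byte 17 = '4': mode=DATA remaining=5 emitted=10 chunks_done=1
Byte 18 = 'v': mode=DATA remaining=4 emitted=11 chunks_done=1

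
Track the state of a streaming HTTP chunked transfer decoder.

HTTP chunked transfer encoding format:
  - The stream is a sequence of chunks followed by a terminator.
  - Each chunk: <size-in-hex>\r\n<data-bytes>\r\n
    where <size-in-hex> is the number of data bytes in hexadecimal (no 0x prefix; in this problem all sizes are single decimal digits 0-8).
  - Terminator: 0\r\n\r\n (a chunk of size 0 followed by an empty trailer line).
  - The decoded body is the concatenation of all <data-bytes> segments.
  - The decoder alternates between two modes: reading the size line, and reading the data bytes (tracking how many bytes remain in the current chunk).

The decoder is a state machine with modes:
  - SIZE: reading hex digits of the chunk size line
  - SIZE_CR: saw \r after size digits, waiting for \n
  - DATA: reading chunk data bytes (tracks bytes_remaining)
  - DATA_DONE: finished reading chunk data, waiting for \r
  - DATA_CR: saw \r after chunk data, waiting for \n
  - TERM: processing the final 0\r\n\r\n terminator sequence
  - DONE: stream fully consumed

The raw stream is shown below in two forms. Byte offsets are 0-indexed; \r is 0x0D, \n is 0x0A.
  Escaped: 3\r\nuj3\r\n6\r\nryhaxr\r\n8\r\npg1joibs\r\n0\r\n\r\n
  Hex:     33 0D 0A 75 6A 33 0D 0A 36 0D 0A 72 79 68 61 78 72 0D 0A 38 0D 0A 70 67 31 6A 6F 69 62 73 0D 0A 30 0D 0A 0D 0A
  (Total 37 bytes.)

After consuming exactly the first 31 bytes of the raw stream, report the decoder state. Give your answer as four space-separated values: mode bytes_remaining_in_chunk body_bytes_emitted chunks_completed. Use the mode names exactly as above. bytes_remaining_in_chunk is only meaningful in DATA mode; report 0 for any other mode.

Answer: DATA_CR 0 17 2

Derivation:
Byte 0 = '3': mode=SIZE remaining=0 emitted=0 chunks_done=0
Byte 1 = 0x0D: mode=SIZE_CR remaining=0 emitted=0 chunks_done=0
Byte 2 = 0x0A: mode=DATA remaining=3 emitted=0 chunks_done=0
Byte 3 = 'u': mode=DATA remaining=2 emitted=1 chunks_done=0
Byte 4 = 'j': mode=DATA remaining=1 emitted=2 chunks_done=0
Byte 5 = '3': mode=DATA_DONE remaining=0 emitted=3 chunks_done=0
Byte 6 = 0x0D: mode=DATA_CR remaining=0 emitted=3 chunks_done=0
Byte 7 = 0x0A: mode=SIZE remaining=0 emitted=3 chunks_done=1
Byte 8 = '6': mode=SIZE remaining=0 emitted=3 chunks_done=1
Byte 9 = 0x0D: mode=SIZE_CR remaining=0 emitted=3 chunks_done=1
Byte 10 = 0x0A: mode=DATA remaining=6 emitted=3 chunks_done=1
Byte 11 = 'r': mode=DATA remaining=5 emitted=4 chunks_done=1
Byte 12 = 'y': mode=DATA remaining=4 emitted=5 chunks_done=1
Byte 13 = 'h': mode=DATA remaining=3 emitted=6 chunks_done=1
Byte 14 = 'a': mode=DATA remaining=2 emitted=7 chunks_done=1
Byte 15 = 'x': mode=DATA remaining=1 emitted=8 chunks_done=1
Byte 16 = 'r': mode=DATA_DONE remaining=0 emitted=9 chunks_done=1
Byte 17 = 0x0D: mode=DATA_CR remaining=0 emitted=9 chunks_done=1
Byte 18 = 0x0A: mode=SIZE remaining=0 emitted=9 chunks_done=2
Byte 19 = '8': mode=SIZE remaining=0 emitted=9 chunks_done=2
Byte 20 = 0x0D: mode=SIZE_CR remaining=0 emitted=9 chunks_done=2
Byte 21 = 0x0A: mode=DATA remaining=8 emitted=9 chunks_done=2
Byte 22 = 'p': mode=DATA remaining=7 emitted=10 chunks_done=2
Byte 23 = 'g': mode=DATA remaining=6 emitted=11 chunks_done=2
Byte 24 = '1': mode=DATA remaining=5 emitted=12 chunks_done=2
Byte 25 = 'j': mode=DATA remaining=4 emitted=13 chunks_done=2
Byte 26 = 'o': mode=DATA remaining=3 emitted=14 chunks_done=2
Byte 27 = 'i': mode=DATA remaining=2 emitted=15 chunks_done=2
Byte 28 = 'b': mode=DATA remaining=1 emitted=16 chunks_done=2
Byte 29 = 's': mode=DATA_DONE remaining=0 emitted=17 chunks_done=2
Byte 30 = 0x0D: mode=DATA_CR remaining=0 emitted=17 chunks_done=2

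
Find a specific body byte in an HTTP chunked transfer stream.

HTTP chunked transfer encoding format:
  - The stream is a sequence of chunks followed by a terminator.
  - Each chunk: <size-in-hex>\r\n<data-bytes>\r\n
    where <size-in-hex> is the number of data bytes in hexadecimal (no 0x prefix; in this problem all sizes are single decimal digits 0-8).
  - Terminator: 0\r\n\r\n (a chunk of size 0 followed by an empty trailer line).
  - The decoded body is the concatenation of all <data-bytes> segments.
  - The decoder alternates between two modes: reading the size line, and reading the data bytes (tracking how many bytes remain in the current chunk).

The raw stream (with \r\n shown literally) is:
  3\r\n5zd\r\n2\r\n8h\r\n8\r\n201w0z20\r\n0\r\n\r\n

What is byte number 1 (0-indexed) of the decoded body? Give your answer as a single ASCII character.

Chunk 1: stream[0..1]='3' size=0x3=3, data at stream[3..6]='5zd' -> body[0..3], body so far='5zd'
Chunk 2: stream[8..9]='2' size=0x2=2, data at stream[11..13]='8h' -> body[3..5], body so far='5zd8h'
Chunk 3: stream[15..16]='8' size=0x8=8, data at stream[18..26]='201w0z20' -> body[5..13], body so far='5zd8h201w0z20'
Chunk 4: stream[28..29]='0' size=0 (terminator). Final body='5zd8h201w0z20' (13 bytes)
Body byte 1 = 'z'

Answer: z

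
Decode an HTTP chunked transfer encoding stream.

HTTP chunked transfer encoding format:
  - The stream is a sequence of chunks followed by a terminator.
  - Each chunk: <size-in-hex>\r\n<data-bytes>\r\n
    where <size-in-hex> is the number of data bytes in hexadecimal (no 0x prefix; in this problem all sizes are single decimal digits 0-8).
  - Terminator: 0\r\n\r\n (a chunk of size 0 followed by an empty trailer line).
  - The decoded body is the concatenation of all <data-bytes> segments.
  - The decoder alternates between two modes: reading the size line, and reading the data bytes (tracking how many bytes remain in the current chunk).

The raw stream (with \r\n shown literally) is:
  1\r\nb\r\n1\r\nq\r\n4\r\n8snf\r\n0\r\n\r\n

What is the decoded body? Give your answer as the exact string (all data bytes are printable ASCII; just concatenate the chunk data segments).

Answer: bq8snf

Derivation:
Chunk 1: stream[0..1]='1' size=0x1=1, data at stream[3..4]='b' -> body[0..1], body so far='b'
Chunk 2: stream[6..7]='1' size=0x1=1, data at stream[9..10]='q' -> body[1..2], body so far='bq'
Chunk 3: stream[12..13]='4' size=0x4=4, data at stream[15..19]='8snf' -> body[2..6], body so far='bq8snf'
Chunk 4: stream[21..22]='0' size=0 (terminator). Final body='bq8snf' (6 bytes)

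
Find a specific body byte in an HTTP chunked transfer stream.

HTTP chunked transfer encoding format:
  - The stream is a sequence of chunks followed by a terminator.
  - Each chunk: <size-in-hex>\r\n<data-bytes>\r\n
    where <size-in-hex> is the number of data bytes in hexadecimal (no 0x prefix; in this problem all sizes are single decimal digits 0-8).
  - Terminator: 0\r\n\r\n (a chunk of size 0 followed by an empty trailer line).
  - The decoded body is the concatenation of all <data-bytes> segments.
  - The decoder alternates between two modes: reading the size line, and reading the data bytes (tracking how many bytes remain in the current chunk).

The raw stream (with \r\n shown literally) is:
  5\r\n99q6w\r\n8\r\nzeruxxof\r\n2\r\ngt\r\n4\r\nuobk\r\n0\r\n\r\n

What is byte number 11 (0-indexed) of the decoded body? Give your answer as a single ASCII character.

Chunk 1: stream[0..1]='5' size=0x5=5, data at stream[3..8]='99q6w' -> body[0..5], body so far='99q6w'
Chunk 2: stream[10..11]='8' size=0x8=8, data at stream[13..21]='zeruxxof' -> body[5..13], body so far='99q6wzeruxxof'
Chunk 3: stream[23..24]='2' size=0x2=2, data at stream[26..28]='gt' -> body[13..15], body so far='99q6wzeruxxofgt'
Chunk 4: stream[30..31]='4' size=0x4=4, data at stream[33..37]='uobk' -> body[15..19], body so far='99q6wzeruxxofgtuobk'
Chunk 5: stream[39..40]='0' size=0 (terminator). Final body='99q6wzeruxxofgtuobk' (19 bytes)
Body byte 11 = 'o'

Answer: o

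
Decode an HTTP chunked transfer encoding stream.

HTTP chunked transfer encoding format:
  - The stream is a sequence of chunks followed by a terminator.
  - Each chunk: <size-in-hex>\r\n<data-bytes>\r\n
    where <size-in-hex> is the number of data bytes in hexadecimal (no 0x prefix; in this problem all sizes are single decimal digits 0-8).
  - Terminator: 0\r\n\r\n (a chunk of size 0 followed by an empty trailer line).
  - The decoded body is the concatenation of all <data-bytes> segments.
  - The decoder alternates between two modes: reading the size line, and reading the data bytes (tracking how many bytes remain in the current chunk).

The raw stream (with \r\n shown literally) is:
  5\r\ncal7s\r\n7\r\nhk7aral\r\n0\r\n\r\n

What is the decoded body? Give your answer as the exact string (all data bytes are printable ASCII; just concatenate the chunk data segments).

Chunk 1: stream[0..1]='5' size=0x5=5, data at stream[3..8]='cal7s' -> body[0..5], body so far='cal7s'
Chunk 2: stream[10..11]='7' size=0x7=7, data at stream[13..20]='hk7aral' -> body[5..12], body so far='cal7shk7aral'
Chunk 3: stream[22..23]='0' size=0 (terminator). Final body='cal7shk7aral' (12 bytes)

Answer: cal7shk7aral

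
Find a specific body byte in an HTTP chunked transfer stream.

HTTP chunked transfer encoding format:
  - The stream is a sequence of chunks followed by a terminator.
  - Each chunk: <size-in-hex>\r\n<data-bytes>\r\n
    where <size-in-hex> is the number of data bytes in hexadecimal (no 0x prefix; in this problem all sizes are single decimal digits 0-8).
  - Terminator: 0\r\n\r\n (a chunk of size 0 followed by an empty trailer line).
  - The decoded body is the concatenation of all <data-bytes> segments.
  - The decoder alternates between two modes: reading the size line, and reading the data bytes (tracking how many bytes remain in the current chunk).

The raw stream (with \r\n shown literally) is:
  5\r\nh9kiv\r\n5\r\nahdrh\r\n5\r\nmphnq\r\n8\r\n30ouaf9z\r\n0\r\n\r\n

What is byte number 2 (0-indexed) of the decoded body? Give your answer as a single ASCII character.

Answer: k

Derivation:
Chunk 1: stream[0..1]='5' size=0x5=5, data at stream[3..8]='h9kiv' -> body[0..5], body so far='h9kiv'
Chunk 2: stream[10..11]='5' size=0x5=5, data at stream[13..18]='ahdrh' -> body[5..10], body so far='h9kivahdrh'
Chunk 3: stream[20..21]='5' size=0x5=5, data at stream[23..28]='mphnq' -> body[10..15], body so far='h9kivahdrhmphnq'
Chunk 4: stream[30..31]='8' size=0x8=8, data at stream[33..41]='30ouaf9z' -> body[15..23], body so far='h9kivahdrhmphnq30ouaf9z'
Chunk 5: stream[43..44]='0' size=0 (terminator). Final body='h9kivahdrhmphnq30ouaf9z' (23 bytes)
Body byte 2 = 'k'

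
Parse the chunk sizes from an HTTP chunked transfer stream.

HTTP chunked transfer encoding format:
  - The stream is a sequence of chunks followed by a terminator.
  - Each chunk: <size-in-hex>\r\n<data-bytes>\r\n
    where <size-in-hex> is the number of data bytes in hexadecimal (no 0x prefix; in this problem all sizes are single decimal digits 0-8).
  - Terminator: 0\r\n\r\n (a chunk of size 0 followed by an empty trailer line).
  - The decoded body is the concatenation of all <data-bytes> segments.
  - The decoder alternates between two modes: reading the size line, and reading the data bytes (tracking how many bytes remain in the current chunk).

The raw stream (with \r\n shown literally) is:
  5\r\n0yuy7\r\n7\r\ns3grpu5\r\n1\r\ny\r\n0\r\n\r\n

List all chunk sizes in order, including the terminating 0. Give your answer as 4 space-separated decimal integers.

Chunk 1: stream[0..1]='5' size=0x5=5, data at stream[3..8]='0yuy7' -> body[0..5], body so far='0yuy7'
Chunk 2: stream[10..11]='7' size=0x7=7, data at stream[13..20]='s3grpu5' -> body[5..12], body so far='0yuy7s3grpu5'
Chunk 3: stream[22..23]='1' size=0x1=1, data at stream[25..26]='y' -> body[12..13], body so far='0yuy7s3grpu5y'
Chunk 4: stream[28..29]='0' size=0 (terminator). Final body='0yuy7s3grpu5y' (13 bytes)

Answer: 5 7 1 0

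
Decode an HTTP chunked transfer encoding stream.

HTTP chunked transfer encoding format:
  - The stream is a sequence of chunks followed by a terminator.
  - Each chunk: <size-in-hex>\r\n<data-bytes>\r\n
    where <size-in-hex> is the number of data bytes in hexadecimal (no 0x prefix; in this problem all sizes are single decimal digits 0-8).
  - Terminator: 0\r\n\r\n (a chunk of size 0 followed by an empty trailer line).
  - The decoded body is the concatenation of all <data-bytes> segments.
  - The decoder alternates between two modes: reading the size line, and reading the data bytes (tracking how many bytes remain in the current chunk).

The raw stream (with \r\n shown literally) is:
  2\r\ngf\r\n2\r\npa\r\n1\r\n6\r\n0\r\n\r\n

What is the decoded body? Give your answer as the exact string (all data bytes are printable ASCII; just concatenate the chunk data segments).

Answer: gfpa6

Derivation:
Chunk 1: stream[0..1]='2' size=0x2=2, data at stream[3..5]='gf' -> body[0..2], body so far='gf'
Chunk 2: stream[7..8]='2' size=0x2=2, data at stream[10..12]='pa' -> body[2..4], body so far='gfpa'
Chunk 3: stream[14..15]='1' size=0x1=1, data at stream[17..18]='6' -> body[4..5], body so far='gfpa6'
Chunk 4: stream[20..21]='0' size=0 (terminator). Final body='gfpa6' (5 bytes)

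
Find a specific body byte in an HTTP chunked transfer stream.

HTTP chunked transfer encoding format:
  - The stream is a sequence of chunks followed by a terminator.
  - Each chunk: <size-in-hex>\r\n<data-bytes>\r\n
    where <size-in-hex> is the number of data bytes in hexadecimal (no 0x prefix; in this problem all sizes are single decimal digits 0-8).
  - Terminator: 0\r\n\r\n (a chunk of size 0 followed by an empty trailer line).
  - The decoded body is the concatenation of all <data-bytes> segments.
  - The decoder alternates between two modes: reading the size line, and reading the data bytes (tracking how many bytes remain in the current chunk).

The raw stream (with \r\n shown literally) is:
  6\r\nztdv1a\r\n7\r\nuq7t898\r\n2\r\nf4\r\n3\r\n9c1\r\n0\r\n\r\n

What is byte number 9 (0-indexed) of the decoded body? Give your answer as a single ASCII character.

Chunk 1: stream[0..1]='6' size=0x6=6, data at stream[3..9]='ztdv1a' -> body[0..6], body so far='ztdv1a'
Chunk 2: stream[11..12]='7' size=0x7=7, data at stream[14..21]='uq7t898' -> body[6..13], body so far='ztdv1auq7t898'
Chunk 3: stream[23..24]='2' size=0x2=2, data at stream[26..28]='f4' -> body[13..15], body so far='ztdv1auq7t898f4'
Chunk 4: stream[30..31]='3' size=0x3=3, data at stream[33..36]='9c1' -> body[15..18], body so far='ztdv1auq7t898f49c1'
Chunk 5: stream[38..39]='0' size=0 (terminator). Final body='ztdv1auq7t898f49c1' (18 bytes)
Body byte 9 = 't'

Answer: t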